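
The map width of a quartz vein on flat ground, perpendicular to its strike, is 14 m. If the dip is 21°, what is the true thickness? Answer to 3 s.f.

True thickness t = w · sin(dip) = 14 × sin 21°
t = 14 × 0.3584 = 5.017 m

5.02 m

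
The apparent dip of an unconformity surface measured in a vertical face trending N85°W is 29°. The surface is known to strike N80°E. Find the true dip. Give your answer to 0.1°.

The section is 15° from the strike.
tan(true dip) = tan 29° / sin 15° = 2.1417
δ = arctan(2.1417) = 64.97°

65.0°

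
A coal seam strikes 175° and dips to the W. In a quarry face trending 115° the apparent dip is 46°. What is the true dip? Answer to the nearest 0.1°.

β = acute angle between strike 175° and section 115° = 60°.
tan δ = tan α / sin β = tan 46° / sin 60° = 1.0355 / 0.8660 = 1.1957
δ = arctan(1.1957) = 50.09°

50.1°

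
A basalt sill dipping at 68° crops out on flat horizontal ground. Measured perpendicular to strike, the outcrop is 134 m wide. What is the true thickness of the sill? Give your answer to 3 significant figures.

True thickness t = w · sin(dip) = 134 × sin 68°
t = 134 × 0.9272 = 124.243 m

124 m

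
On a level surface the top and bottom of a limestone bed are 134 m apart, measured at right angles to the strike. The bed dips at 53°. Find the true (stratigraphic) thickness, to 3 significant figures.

107 m

True thickness t = w · sin(dip) = 134 × sin 53°
t = 134 × 0.7986 = 107.017 m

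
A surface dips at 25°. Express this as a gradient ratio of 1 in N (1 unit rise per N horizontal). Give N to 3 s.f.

1 : N means tan θ = 1/N, so N = 1/tan 25° = 1/0.4663

1 in 2.14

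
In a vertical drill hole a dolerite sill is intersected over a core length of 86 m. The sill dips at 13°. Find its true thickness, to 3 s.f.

True thickness t = h · cos(dip) = 86 × cos 13°
t = 86 × 0.9744 = 83.796 m

83.8 m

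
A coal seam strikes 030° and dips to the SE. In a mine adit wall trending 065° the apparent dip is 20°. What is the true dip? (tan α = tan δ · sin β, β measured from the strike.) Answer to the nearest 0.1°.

32.4°

β = acute angle between strike 030° and section 065° = 35°.
tan δ = tan α / sin β = tan 20° / sin 35° = 0.3640 / 0.5736 = 0.6346
δ = arctan(0.6346) = 32.40°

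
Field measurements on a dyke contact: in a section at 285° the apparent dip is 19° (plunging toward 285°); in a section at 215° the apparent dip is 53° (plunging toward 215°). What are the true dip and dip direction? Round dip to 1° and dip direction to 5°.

Represent each trace as a vector plunging at its apparent dip toward its trend (east-north-up frame): v₁ = (-0.913, 0.245, -0.326), v₂ = (-0.345, -0.493, -0.799).
n = v₁ × v₂ = (-0.356, -0.617, 0.535) (taken with n_z > 0).
tan δ = √(n_x²+n_y²)/n_z = 0.712/0.535, so δ = 53.1°.
Dip direction = atan2(-0.356, -0.617) = 210° (azimuth of n's horizontal projection).

true dip 53°, dip direction 210°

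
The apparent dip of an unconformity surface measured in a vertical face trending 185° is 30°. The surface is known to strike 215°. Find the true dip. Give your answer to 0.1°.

49.1°

The section is 30° from the strike.
tan δ = tan α / sin β = tan 30° / sin 30° = 0.5774 / 0.5000 = 1.1547
δ = arctan(1.1547) = 49.11°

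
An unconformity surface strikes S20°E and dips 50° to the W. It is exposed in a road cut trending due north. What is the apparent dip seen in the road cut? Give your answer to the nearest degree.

The strike is S20°E and the section trends due north; the acute angle between them is β = 20°.
tan(apparent dip) = tan 50° · sin 20° = 0.4076
α = arctan(0.4076) = 22.18°

22°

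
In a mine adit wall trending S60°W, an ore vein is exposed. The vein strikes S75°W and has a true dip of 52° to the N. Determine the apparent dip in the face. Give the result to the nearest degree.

Angle between strike (S75°W) and section (S60°W): β = 15°.
tan α = tan 52° × sin 15° = 1.2799 × 0.2588 = 0.3313
α = arctan(0.3313) = 18.33°

18°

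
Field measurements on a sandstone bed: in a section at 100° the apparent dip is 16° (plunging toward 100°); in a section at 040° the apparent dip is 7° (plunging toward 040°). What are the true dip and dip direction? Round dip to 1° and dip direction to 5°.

true dip 16°, dip direction 105°

Represent each trace as a vector plunging at its apparent dip toward its trend (east-north-up frame): v₁ = (0.947, -0.167, -0.276), v₂ = (0.638, 0.760, -0.122).
The plane normal is n = v₁ × v₂ ∝ (0.230, -0.060, 0.826).
True dip = arccos(n_z / |n|) = arccos(0.9610) = 16.1°.
The horizontal component of n points toward azimuth atan2(n_x, n_y) = 105°, the dip direction.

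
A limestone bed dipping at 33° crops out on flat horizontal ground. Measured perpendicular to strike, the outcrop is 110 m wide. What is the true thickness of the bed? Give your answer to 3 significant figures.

True thickness t = w · sin(dip) = 110 × sin 33°
t = 110 × 0.5446 = 59.910 m

59.9 m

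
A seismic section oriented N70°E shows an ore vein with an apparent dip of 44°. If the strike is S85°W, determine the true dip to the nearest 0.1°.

75.0°

β = acute angle between strike S85°W and section N70°E = 15°.
tan δ = tan α / sin β = tan 44° / sin 15° = 0.9657 / 0.2588 = 3.7311
true dip = arctan 3.7311 = 75.00°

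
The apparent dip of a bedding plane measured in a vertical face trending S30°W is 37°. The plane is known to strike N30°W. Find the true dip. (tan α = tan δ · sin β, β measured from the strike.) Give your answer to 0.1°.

The section is 60° from the strike.
tan δ = tan α / sin β = tan 37° / sin 60° = 0.7536 / 0.8660 = 0.8701
δ = arctan(0.8701) = 41.03°

41.0°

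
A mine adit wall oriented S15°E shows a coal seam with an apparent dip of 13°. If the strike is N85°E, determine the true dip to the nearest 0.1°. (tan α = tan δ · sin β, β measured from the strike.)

β = acute angle between strike N85°E and section S15°E = 80°.
tan δ = tan α / sin β = tan 13° / sin 80° = 0.2309 / 0.9848 = 0.2344
true dip = arctan 0.2344 = 13.19°

13.2°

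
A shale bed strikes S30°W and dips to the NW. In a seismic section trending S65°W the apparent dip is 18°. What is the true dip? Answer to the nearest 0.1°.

29.5°

β = acute angle between strike S30°W and section S65°W = 35°.
tan δ = tan α / sin β = tan 18° / sin 35° = 0.3249 / 0.5736 = 0.5665
δ = arctan(0.5665) = 29.53°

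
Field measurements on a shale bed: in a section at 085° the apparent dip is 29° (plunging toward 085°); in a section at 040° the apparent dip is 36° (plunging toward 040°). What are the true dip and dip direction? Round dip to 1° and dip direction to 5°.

true dip 36°, dip direction 045°

The two traces are lines in the plane: v₁ = (sin 85°·cos 29°, cos 85°·cos 29°, −sin 29°), v₂ = (sin 40°·cos 36°, cos 40°·cos 36°, −sin 36°).
n = v₁ × v₂ = (0.256, 0.260, 0.500) (taken with n_z > 0).
True dip = arccos(n_z / |n|) = arccos(0.8081) = 36.1°.
The horizontal component of n points toward azimuth atan2(n_x, n_y) = 45°, the dip direction.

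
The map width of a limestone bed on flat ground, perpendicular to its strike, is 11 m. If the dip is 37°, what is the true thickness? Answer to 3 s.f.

6.62 m

True thickness t = w · sin(dip) = 11 × sin 37°
t = 11 × 0.6018 = 6.620 m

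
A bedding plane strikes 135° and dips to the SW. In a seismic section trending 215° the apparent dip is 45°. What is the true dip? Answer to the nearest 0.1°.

45.4°

The section is 80° from the strike.
tan(true dip) = tan 45° / sin 80° = 1.0154
δ = arctan(1.0154) = 45.44°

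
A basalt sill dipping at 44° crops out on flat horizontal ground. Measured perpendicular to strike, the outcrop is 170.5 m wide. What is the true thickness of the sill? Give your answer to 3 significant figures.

118 m

True thickness t = w · sin(dip) = 170.5 × sin 44°
t = 170.5 × 0.6947 = 118.439 m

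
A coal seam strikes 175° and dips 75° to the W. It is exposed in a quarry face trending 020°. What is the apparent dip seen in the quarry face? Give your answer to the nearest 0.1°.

The section lies 25° from the strike.
tan(apparent dip) = tan 75° · sin 25° = 1.5772
apparent dip = arctan 1.5772 = 57.62°

57.6°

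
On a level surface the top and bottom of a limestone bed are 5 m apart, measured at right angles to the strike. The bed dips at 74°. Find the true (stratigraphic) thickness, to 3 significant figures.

True thickness t = w · sin(dip) = 5 × sin 74°
t = 5 × 0.9613 = 4.806 m

4.81 m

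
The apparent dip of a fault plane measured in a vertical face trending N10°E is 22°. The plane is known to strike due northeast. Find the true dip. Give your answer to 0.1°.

β = acute angle between strike due northeast and section N10°E = 35°.
tan δ = tan α / sin β = tan 22° / sin 35° = 0.4040 / 0.5736 = 0.7044
true dip = arctan 0.7044 = 35.16°

35.2°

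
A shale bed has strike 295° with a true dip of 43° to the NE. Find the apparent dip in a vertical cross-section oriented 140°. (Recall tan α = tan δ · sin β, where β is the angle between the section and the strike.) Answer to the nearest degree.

22°

The section lies 25° from the strike.
tan(apparent dip) = tan 43° · sin 25° = 0.3941
α = arctan(0.3941) = 21.51°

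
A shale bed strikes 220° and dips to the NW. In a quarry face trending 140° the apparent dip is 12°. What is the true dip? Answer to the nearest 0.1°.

The section is 80° from the strike.
tan(true dip) = tan 12° / sin 80° = 0.2158
true dip = arctan 0.2158 = 12.18°

12.2°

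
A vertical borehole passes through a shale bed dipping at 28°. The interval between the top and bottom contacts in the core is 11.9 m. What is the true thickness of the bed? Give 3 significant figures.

10.5 m

True thickness t = h · cos(dip) = 11.9 × cos 28°
t = 11.9 × 0.8829 = 10.507 m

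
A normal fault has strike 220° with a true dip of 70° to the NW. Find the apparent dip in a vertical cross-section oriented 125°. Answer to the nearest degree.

The section lies 85° from the strike.
tan(apparent dip) = tan 70° · sin 85° = 2.7370
α = arctan(2.7370) = 69.93°

70°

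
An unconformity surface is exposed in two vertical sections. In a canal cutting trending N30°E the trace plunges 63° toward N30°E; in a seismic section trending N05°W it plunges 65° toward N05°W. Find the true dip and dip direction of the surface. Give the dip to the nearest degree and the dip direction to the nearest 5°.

true dip 65°, dip direction 005°

The two traces are lines in the plane: v₁ = (sin 30°·cos 63°, cos 30°·cos 63°, −sin 63°), v₂ = (sin 355°·cos 65°, cos 355°·cos 65°, −sin 65°).
Cross product v₁ × v₂ gives the pole to the plane: n ∝ (0.019, 0.239, 0.110).
tan δ = √(n_x²+n_y²)/n_z = 0.239/0.110, so δ = 65.3°.
Dip direction = azimuth of (n_x, n_y) = atan2(0.019, 0.239) = 5°.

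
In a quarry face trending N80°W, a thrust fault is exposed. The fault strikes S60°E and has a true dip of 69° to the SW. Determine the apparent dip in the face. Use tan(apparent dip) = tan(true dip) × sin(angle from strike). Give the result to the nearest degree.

42°

The section lies 20° from the strike.
tan α = tan 69° × sin 20° = 2.6051 × 0.3420 = 0.8910
apparent dip = arctan 0.8910 = 41.70°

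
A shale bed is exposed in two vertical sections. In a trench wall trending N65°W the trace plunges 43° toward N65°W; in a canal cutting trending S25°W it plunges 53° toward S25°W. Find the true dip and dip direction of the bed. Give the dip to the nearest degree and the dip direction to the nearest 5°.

The two traces are lines in the plane: v₁ = (sin 295°·cos 43°, cos 295°·cos 43°, −sin 43°), v₂ = (sin 205°·cos 53°, cos 205°·cos 53°, −sin 53°).
n = v₁ × v₂ = (-0.619, -0.356, 0.440) (taken with n_z > 0).
Dip δ = arctan(|n_h|/n_z) = arctan(0.714/0.440) = 58.3°.
Dip direction = atan2(-0.619, -0.356) = 240° (azimuth of n's horizontal projection).

true dip 58°, dip direction 240°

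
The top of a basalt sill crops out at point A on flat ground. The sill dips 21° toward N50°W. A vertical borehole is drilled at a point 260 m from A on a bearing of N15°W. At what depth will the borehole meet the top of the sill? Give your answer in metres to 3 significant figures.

The hole lies 35° from the dip direction, so the down-dip offset is 260 × cos 35° = 212.98 m.
Depth = down-dip offset × tan(dip) = 212.98 × tan 21° = 212.98 × 0.3839
Depth = 81.76 m

81.8 m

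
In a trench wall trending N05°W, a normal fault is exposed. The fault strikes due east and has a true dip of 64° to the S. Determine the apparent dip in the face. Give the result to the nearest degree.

The section lies 85° from the strike.
tan(apparent dip) = tan 64° · sin 85° = 2.0425
α = arctan(2.0425) = 63.91°

64°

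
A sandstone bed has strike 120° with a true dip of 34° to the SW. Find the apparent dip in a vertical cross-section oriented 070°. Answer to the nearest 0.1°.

27.3°

The section lies 50° from the strike.
tan(apparent dip) = tan 34° · sin 50° = 0.5167
α = arctan(0.5167) = 27.33°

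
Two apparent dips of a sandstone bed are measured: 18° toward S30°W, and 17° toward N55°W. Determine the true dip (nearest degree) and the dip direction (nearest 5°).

Each apparent-dip line lies in the plane. As unit vectors (x east, y north, z up), v₁ plunges 18°→S30°W and v₂ plunges 17°→N55°W.
n = v₁ × v₂ = (-0.410, -0.103, 0.906) (taken with n_z > 0).
True dip = arccos(n_z / |n|) = arccos(0.9061) = 25.0°.
The horizontal component of n points toward azimuth atan2(n_x, n_y) = 256°, the dip direction.

true dip 25°, dip direction 255°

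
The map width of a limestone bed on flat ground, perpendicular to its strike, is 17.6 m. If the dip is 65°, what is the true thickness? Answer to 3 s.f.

16.0 m

True thickness t = w · sin(dip) = 17.6 × sin 65°
t = 17.6 × 0.9063 = 15.951 m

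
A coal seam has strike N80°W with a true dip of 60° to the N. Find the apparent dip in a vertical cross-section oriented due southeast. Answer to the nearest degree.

The strike is N80°W and the section trends due southeast; the acute angle between them is β = 35°.
tan(apparent dip) = tan 60° · sin 35° = 0.9935
α = arctan(0.9935) = 44.81°

45°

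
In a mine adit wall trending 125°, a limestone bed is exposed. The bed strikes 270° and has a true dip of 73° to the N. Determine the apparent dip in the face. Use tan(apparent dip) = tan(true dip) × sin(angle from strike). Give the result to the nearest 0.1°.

61.9°

The strike is 270° and the section trends 125°; the acute angle between them is β = 35°.
tan α = tan 73° × sin 35° = 3.2709 × 0.5736 = 1.8761
α = arctan(1.8761) = 61.94°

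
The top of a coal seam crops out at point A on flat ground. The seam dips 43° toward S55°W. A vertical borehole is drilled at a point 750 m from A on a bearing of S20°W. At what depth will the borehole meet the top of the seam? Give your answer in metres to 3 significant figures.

573 m

The hole lies 35° from the dip direction, so the down-dip offset is 750 × cos 35° = 614.36 m.
Depth = down-dip offset × tan(dip) = 614.36 × tan 43° = 614.36 × 0.9325
Depth = 572.90 m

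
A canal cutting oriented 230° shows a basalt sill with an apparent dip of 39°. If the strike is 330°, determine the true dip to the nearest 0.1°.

β = acute angle between strike 330° and section 230° = 80°.
tan δ = tan α / sin β = tan 39° / sin 80° = 0.8098 / 0.9848 = 0.8223
true dip = arctan 0.8223 = 39.43°

39.4°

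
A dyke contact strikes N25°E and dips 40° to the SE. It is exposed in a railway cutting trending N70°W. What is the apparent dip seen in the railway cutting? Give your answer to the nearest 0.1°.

The section lies 85° from the strike.
tan(apparent dip) = tan 40° · sin 85° = 0.8359
α = arctan(0.8359) = 39.89°

39.9°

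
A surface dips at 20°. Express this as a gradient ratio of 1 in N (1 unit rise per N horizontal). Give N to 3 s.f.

1 : N means tan θ = 1/N, so N = 1/tan 20° = 1/0.3640

1 in 2.75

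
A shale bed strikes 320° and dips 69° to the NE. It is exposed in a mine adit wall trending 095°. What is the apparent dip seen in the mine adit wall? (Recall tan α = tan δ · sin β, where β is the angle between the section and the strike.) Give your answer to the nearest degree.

62°

The section lies 45° from the strike.
tan(apparent dip) = tan 69° · sin 45° = 1.8421
apparent dip = arctan 1.8421 = 61.50°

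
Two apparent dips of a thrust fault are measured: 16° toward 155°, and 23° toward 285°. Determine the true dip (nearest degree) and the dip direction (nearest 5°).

Represent each trace as a vector plunging at its apparent dip toward its trend (east-north-up frame): v₁ = (0.406, -0.871, -0.276), v₂ = (-0.889, 0.238, -0.391).
Cross product v₁ × v₂ gives the pole to the plane: n ∝ (-0.406, -0.404, 0.678).
True dip = arccos(n_z / |n|) = arccos(0.7639) = 40.2°.
The horizontal component of n points toward azimuth atan2(n_x, n_y) = 225°, the dip direction.

true dip 40°, dip direction 225°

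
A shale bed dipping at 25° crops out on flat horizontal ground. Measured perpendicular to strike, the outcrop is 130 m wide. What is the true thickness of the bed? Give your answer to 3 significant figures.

54.9 m

True thickness t = w · sin(dip) = 130 × sin 25°
t = 130 × 0.4226 = 54.940 m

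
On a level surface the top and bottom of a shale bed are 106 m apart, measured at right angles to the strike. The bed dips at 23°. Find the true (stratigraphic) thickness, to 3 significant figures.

True thickness t = w · sin(dip) = 106 × sin 23°
t = 106 × 0.3907 = 41.417 m

41.4 m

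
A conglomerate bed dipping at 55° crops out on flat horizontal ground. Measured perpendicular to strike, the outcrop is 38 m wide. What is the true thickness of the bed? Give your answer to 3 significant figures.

True thickness t = w · sin(dip) = 38 × sin 55°
t = 38 × 0.8192 = 31.128 m

31.1 m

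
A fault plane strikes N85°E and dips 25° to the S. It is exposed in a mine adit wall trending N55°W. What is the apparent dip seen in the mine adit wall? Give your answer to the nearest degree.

Angle between strike (N85°E) and section (N55°W): β = 40°.
tan(apparent dip) = tan 25° · sin 40° = 0.2997
apparent dip = arctan 0.2997 = 16.69°

17°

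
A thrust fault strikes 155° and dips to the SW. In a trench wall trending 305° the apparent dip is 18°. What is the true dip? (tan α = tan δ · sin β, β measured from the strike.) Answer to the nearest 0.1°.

33.0°

The section is 30° from the strike.
tan(true dip) = tan 18° / sin 30° = 0.6498
δ = arctan(0.6498) = 33.02°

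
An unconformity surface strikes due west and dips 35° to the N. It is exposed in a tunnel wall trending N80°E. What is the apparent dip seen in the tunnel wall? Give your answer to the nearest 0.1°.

Angle between strike (due west) and section (N80°E): β = 10°.
tan α = tan 35° × sin 10° = 0.7002 × 0.1736 = 0.1216
α = arctan(0.1216) = 6.93°

6.9°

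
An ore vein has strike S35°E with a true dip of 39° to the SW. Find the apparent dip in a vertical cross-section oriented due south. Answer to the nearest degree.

Angle between strike (S35°E) and section (due south): β = 35°.
tan(apparent dip) = tan 39° · sin 35° = 0.4645
apparent dip = arctan 0.4645 = 24.91°

25°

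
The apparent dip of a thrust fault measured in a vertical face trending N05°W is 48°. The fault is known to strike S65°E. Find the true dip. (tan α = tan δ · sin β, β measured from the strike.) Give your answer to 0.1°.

The section is 60° from the strike.
tan(true dip) = tan 48° / sin 60° = 1.2824
true dip = arctan 1.2824 = 52.05°

52.1°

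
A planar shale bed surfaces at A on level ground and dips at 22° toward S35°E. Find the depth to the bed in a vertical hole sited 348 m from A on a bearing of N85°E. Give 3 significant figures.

The hole lies 60° from the dip direction, so the down-dip offset is 348 × cos 60° = 174.00 m.
Depth = down-dip offset × tan(dip) = 174.00 × tan 22° = 174.00 × 0.4040
Depth = 70.30 m

70.3 m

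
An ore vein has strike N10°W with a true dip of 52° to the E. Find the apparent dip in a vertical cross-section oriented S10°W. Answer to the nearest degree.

24°

The section lies 20° from the strike.
tan(apparent dip) = tan 52° · sin 20° = 0.4378
α = arctan(0.4378) = 23.64°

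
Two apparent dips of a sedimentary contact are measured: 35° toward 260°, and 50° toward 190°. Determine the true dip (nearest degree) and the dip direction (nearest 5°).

true dip 51°, dip direction 205°

Represent each trace as a vector plunging at its apparent dip toward its trend (east-north-up frame): v₁ = (-0.807, -0.142, -0.574), v₂ = (-0.112, -0.633, -0.766).
n = v₁ × v₂ = (-0.254, -0.554, 0.495) (taken with n_z > 0).
True dip = arccos(n_z / |n|) = arccos(0.6303) = 50.9°.
The horizontal component of n points toward azimuth atan2(n_x, n_y) = 205°, the dip direction.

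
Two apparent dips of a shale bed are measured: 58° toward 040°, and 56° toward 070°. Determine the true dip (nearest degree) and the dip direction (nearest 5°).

true dip 58°, dip direction 045°

Represent each trace as a vector plunging at its apparent dip toward its trend (east-north-up frame): v₁ = (0.341, 0.406, -0.848), v₂ = (0.525, 0.191, -0.829).
The plane normal is n = v₁ × v₂ ∝ (0.174, 0.163, 0.148).
Dip δ = arctan(|n_h|/n_z) = arctan(0.239/0.148) = 58.2°.
The horizontal component of n points toward azimuth atan2(n_x, n_y) = 47°, the dip direction.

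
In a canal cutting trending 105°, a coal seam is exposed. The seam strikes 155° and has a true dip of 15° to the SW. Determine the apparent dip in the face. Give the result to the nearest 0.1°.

The section lies 50° from the strike.
tan α = tan 15° × sin 50° = 0.2679 × 0.7660 = 0.2053
apparent dip = arctan 0.2053 = 11.60°

11.6°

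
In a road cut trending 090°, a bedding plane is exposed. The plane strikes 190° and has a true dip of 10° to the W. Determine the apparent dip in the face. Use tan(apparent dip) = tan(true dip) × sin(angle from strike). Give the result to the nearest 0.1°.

9.9°

The strike is 190° and the section trends 090°; the acute angle between them is β = 80°.
tan α = tan 10° × sin 80° = 0.1763 × 0.9848 = 0.1736
apparent dip = arctan 0.1736 = 9.85°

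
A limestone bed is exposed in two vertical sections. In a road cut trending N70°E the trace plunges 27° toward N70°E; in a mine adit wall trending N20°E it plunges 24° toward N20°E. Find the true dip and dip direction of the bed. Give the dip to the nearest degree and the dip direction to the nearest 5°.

true dip 28°, dip direction 055°

Each apparent-dip line lies in the plane. As unit vectors (x east, y north, z up), v₁ plunges 27°→N70°E and v₂ plunges 24°→N20°E.
n = v₁ × v₂ = (0.266, 0.199, 0.624) (taken with n_z > 0).
tan δ = √(n_x²+n_y²)/n_z = 0.332/0.624, so δ = 28.0°.
The horizontal component of n points toward azimuth atan2(n_x, n_y) = 53°, the dip direction.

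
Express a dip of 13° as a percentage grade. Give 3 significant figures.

grade % = 100 × tan 13° = 100 × 0.2309

23.1%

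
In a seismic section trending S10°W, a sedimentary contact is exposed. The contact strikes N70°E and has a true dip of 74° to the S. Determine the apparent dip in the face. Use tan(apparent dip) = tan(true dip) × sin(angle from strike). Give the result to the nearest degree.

The section lies 60° from the strike.
tan(apparent dip) = tan 74° · sin 60° = 3.0202
apparent dip = arctan 3.0202 = 71.68°

72°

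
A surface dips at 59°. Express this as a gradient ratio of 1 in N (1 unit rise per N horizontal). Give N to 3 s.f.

1 : N means tan θ = 1/N, so N = 1/tan 59° = 1/1.6643

1 in 0.601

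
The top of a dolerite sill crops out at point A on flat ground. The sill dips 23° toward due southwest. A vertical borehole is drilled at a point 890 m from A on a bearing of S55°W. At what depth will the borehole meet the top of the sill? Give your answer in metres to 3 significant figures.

372 m

The hole lies 10° from the dip direction, so the down-dip offset is 890 × cos 10° = 876.48 m.
Depth = down-dip offset × tan(dip) = 876.48 × tan 23° = 876.48 × 0.4245
Depth = 372.04 m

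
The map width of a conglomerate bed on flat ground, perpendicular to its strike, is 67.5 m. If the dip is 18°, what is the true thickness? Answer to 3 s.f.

20.9 m

True thickness t = w · sin(dip) = 67.5 × sin 18°
t = 67.5 × 0.3090 = 20.859 m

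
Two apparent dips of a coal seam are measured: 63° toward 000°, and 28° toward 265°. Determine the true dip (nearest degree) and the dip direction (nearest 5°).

true dip 64°, dip direction 340°

Each apparent-dip line lies in the plane. As unit vectors (x east, y north, z up), v₁ plunges 63°→000° and v₂ plunges 28°→265°.
n = v₁ × v₂ = (-0.282, 0.784, 0.399) (taken with n_z > 0).
Dip δ = arctan(|n_h|/n_z) = arctan(0.833/0.399) = 64.4°.
Dip direction = azimuth of (n_x, n_y) = atan2(-0.282, 0.784) = 340°.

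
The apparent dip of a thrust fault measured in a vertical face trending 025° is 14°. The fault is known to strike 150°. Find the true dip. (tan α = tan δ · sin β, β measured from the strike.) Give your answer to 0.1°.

β = acute angle between strike 150° and section 025° = 55°.
tan δ = tan α / sin β = tan 14° / sin 55° = 0.2493 / 0.8192 = 0.3044
true dip = arctan 0.3044 = 16.93°

16.9°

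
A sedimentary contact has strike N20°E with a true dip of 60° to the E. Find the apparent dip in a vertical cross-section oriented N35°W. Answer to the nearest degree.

The section lies 55° from the strike.
tan(apparent dip) = tan 60° · sin 55° = 1.4188
apparent dip = arctan 1.4188 = 54.82°

55°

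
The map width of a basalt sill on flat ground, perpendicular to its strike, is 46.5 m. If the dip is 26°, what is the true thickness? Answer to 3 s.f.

True thickness t = w · sin(dip) = 46.5 × sin 26°
t = 46.5 × 0.4384 = 20.384 m

20.4 m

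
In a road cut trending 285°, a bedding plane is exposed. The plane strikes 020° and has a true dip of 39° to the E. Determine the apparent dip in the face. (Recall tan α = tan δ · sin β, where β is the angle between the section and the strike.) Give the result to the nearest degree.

The section lies 85° from the strike.
tan(apparent dip) = tan 39° · sin 85° = 0.8067
α = arctan(0.8067) = 38.89°

39°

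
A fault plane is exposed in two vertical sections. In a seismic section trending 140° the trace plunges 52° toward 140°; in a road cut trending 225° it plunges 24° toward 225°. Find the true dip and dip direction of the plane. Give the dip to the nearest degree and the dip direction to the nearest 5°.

The two traces are lines in the plane: v₁ = (sin 140°·cos 52°, cos 140°·cos 52°, −sin 52°), v₂ = (sin 225°·cos 24°, cos 225°·cos 24°, −sin 24°).
Cross product v₁ × v₂ gives the pole to the plane: n ∝ (0.317, -0.670, 0.560).
Dip δ = arctan(|n_h|/n_z) = arctan(0.741/0.560) = 52.9°.
The horizontal component of n points toward azimuth atan2(n_x, n_y) = 155°, the dip direction.

true dip 53°, dip direction 155°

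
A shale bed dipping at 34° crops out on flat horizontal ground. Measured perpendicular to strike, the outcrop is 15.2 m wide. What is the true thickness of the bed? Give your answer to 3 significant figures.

True thickness t = w · sin(dip) = 15.2 × sin 34°
t = 15.2 × 0.5592 = 8.500 m

8.50 m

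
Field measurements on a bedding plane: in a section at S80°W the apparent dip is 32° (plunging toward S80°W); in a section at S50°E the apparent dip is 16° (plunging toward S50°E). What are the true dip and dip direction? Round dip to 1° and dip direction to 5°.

true dip 48°, dip direction 205°

Represent each trace as a vector plunging at its apparent dip toward its trend (east-north-up frame): v₁ = (-0.835, -0.147, -0.530), v₂ = (0.736, -0.618, -0.276).
The plane normal is n = v₁ × v₂ ∝ (-0.287, -0.620, 0.624).
Dip δ = arctan(|n_h|/n_z) = arctan(0.684/0.624) = 47.6°.
The horizontal component of n points toward azimuth atan2(n_x, n_y) = 205°, the dip direction.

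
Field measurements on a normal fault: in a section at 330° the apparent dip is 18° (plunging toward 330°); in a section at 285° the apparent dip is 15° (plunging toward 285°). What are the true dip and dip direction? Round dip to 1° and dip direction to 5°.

true dip 18°, dip direction 320°

Represent each trace as a vector plunging at its apparent dip toward its trend (east-north-up frame): v₁ = (-0.476, 0.824, -0.309), v₂ = (-0.933, 0.250, -0.259).
The plane normal is n = v₁ × v₂ ∝ (-0.136, 0.165, 0.650).
True dip = arccos(n_z / |n|) = arccos(0.9498) = 18.2°.
Dip direction = atan2(-0.136, 0.165) = 321° (azimuth of n's horizontal projection).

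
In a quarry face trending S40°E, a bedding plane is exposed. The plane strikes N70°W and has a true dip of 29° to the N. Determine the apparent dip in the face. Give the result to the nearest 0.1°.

The strike is N70°W and the section trends S40°E; the acute angle between them is β = 30°.
tan α = tan 29° × sin 30° = 0.5543 × 0.5000 = 0.2772
apparent dip = arctan 0.2772 = 15.49°

15.5°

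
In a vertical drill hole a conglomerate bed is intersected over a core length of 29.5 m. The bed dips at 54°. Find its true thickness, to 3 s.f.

17.3 m

True thickness t = h · cos(dip) = 29.5 × cos 54°
t = 29.5 × 0.5878 = 17.340 m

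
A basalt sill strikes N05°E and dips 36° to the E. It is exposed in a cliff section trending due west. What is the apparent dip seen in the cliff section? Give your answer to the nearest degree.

36°

Angle between strike (N05°E) and section (due west): β = 85°.
tan(apparent dip) = tan 36° · sin 85° = 0.7238
α = arctan(0.7238) = 35.90°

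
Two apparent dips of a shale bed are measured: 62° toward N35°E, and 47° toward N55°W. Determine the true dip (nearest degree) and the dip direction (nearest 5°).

The two traces are lines in the plane: v₁ = (sin 35°·cos 62°, cos 35°·cos 62°, −sin 62°), v₂ = (sin 305°·cos 47°, cos 305°·cos 47°, −sin 47°).
n = v₁ × v₂ = (0.064, 0.690, 0.320) (taken with n_z > 0).
tan δ = √(n_x²+n_y²)/n_z = 0.693/0.320, so δ = 65.2°.
Dip direction = atan2(0.064, 0.690) = 5° (azimuth of n's horizontal projection).

true dip 65°, dip direction 005°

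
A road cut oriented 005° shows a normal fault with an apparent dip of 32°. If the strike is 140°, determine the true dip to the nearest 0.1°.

41.5°

β = acute angle between strike 140° and section 005° = 45°.
tan δ = tan α / sin β = tan 32° / sin 45° = 0.6249 / 0.7071 = 0.8837
δ = arctan(0.8837) = 41.47°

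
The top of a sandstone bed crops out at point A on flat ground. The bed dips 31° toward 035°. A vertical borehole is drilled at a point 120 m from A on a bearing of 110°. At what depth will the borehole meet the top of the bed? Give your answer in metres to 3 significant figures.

18.7 m

The hole lies 75° from the dip direction, so the down-dip offset is 120 × cos 75° = 31.06 m.
Depth = down-dip offset × tan(dip) = 31.06 × tan 31° = 31.06 × 0.6009
Depth = 18.66 m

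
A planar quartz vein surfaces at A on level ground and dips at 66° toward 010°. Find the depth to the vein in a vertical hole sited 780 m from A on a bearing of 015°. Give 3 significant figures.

The hole lies 5° from the dip direction, so the down-dip offset is 780 × cos 5° = 777.03 m.
Depth = down-dip offset × tan(dip) = 777.03 × tan 66° = 777.03 × 2.2460
Depth = 1745.24 m

1750 m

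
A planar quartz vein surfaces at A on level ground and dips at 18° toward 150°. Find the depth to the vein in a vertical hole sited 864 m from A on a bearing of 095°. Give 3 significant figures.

The hole lies 55° from the dip direction, so the down-dip offset is 864 × cos 55° = 495.57 m.
Depth = down-dip offset × tan(dip) = 495.57 × tan 18° = 495.57 × 0.3249
Depth = 161.02 m

161 m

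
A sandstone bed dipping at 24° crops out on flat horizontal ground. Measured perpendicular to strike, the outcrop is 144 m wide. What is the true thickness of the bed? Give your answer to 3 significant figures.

58.6 m

True thickness t = w · sin(dip) = 144 × sin 24°
t = 144 × 0.4067 = 58.570 m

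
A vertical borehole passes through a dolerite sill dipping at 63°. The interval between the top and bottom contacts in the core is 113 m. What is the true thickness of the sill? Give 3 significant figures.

51.3 m

True thickness t = h · cos(dip) = 113 × cos 63°
t = 113 × 0.4540 = 51.301 m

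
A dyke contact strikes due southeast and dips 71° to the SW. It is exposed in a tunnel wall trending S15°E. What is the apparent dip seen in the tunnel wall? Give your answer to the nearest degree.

Angle between strike (due southeast) and section (S15°E): β = 30°.
tan(apparent dip) = tan 71° · sin 30° = 1.4521
apparent dip = arctan 1.4521 = 55.45°

55°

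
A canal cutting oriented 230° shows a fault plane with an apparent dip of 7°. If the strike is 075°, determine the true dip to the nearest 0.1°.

β = acute angle between strike 075° and section 230° = 25°.
tan δ = tan α / sin β = tan 7° / sin 25° = 0.1228 / 0.4226 = 0.2905
true dip = arctan 0.2905 = 16.20°

16.2°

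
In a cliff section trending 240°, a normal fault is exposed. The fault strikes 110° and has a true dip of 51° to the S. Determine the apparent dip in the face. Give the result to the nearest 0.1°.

The section lies 50° from the strike.
tan α = tan 51° × sin 50° = 1.2349 × 0.7660 = 0.9460
apparent dip = arctan 0.9460 = 43.41°

43.4°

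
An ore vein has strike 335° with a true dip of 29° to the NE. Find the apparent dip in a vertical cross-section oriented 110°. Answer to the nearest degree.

The section lies 45° from the strike.
tan(apparent dip) = tan 29° · sin 45° = 0.3920
apparent dip = arctan 0.3920 = 21.40°

21°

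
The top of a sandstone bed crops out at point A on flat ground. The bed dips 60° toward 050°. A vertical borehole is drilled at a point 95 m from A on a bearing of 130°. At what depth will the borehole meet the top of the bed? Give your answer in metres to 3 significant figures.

28.6 m

The hole lies 80° from the dip direction, so the down-dip offset is 95 × cos 80° = 16.50 m.
Depth = down-dip offset × tan(dip) = 16.50 × tan 60° = 16.50 × 1.7321
Depth = 28.57 m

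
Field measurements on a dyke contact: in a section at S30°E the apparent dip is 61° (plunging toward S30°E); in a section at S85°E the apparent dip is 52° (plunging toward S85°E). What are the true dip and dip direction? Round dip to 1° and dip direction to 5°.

true dip 61°, dip direction 140°

Each apparent-dip line lies in the plane. As unit vectors (x east, y north, z up), v₁ plunges 61°→S30°E and v₂ plunges 52°→S85°E.
Cross product v₁ × v₂ gives the pole to the plane: n ∝ (0.284, -0.345, 0.244).
tan δ = √(n_x²+n_y²)/n_z = 0.447/0.244, so δ = 61.3°.
Dip direction = azimuth of (n_x, n_y) = atan2(0.284, -0.345) = 141°.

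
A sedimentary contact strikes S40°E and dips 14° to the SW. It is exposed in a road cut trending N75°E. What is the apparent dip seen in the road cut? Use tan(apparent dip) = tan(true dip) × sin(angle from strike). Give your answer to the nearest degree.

The section lies 65° from the strike.
tan α = tan 14° × sin 65° = 0.2493 × 0.9063 = 0.2260
apparent dip = arctan 0.2260 = 12.73°

13°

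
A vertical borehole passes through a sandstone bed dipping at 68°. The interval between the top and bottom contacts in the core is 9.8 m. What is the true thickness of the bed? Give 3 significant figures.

True thickness t = h · cos(dip) = 9.8 × cos 68°
t = 9.8 × 0.3746 = 3.671 m

3.67 m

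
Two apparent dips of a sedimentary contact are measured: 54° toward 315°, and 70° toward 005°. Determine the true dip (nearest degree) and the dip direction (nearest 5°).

true dip 70°, dip direction 015°

Each apparent-dip line lies in the plane. As unit vectors (x east, y north, z up), v₁ plunges 54°→315° and v₂ plunges 70°→005°.
Cross product v₁ × v₂ gives the pole to the plane: n ∝ (0.115, 0.415, 0.154).
tan δ = √(n_x²+n_y²)/n_z = 0.430/0.154, so δ = 70.3°.
The horizontal component of n points toward azimuth atan2(n_x, n_y) = 15°, the dip direction.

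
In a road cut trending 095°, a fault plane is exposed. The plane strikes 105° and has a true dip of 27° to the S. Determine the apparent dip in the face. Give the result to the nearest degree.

5°

Angle between strike (105°) and section (095°): β = 10°.
tan α = tan 27° × sin 10° = 0.5095 × 0.1736 = 0.0885
α = arctan(0.0885) = 5.06°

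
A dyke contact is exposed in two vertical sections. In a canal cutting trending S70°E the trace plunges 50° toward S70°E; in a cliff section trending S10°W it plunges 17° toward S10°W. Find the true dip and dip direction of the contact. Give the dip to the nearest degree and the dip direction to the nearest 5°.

Represent each trace as a vector plunging at its apparent dip toward its trend (east-north-up frame): v₁ = (0.604, -0.220, -0.766), v₂ = (-0.166, -0.942, -0.292).
The plane normal is n = v₁ × v₂ ∝ (0.657, -0.304, 0.605).
Dip δ = arctan(|n_h|/n_z) = arctan(0.724/0.605) = 50.1°.
Dip direction = azimuth of (n_x, n_y) = atan2(0.657, -0.304) = 115°.

true dip 50°, dip direction 115°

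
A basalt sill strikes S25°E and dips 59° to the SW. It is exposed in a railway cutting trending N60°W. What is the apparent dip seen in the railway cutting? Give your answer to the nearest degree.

44°

Angle between strike (S25°E) and section (N60°W): β = 35°.
tan(apparent dip) = tan 59° · sin 35° = 0.9546
apparent dip = arctan 0.9546 = 43.67°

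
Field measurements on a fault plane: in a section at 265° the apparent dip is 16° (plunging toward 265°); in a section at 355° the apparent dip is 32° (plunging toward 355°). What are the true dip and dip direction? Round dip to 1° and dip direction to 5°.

Represent each trace as a vector plunging at its apparent dip toward its trend (east-north-up frame): v₁ = (-0.958, -0.084, -0.276), v₂ = (-0.074, 0.845, -0.530).
n = v₁ × v₂ = (-0.277, 0.487, 0.815) (taken with n_z > 0).
tan δ = √(n_x²+n_y²)/n_z = 0.560/0.815, so δ = 34.5°.
Dip direction = atan2(-0.277, 0.487) = 330° (azimuth of n's horizontal projection).

true dip 35°, dip direction 330°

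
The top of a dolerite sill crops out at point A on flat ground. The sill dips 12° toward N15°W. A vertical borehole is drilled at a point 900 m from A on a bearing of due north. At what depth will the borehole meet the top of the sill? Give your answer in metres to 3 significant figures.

The hole lies 15° from the dip direction, so the down-dip offset is 900 × cos 15° = 869.33 m.
Depth = down-dip offset × tan(dip) = 869.33 × tan 12° = 869.33 × 0.2126
Depth = 184.78 m

185 m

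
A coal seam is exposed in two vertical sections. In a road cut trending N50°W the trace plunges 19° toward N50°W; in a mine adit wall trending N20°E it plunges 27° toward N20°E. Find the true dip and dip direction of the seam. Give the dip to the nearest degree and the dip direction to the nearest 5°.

true dip 28°, dip direction 000°

Each apparent-dip line lies in the plane. As unit vectors (x east, y north, z up), v₁ plunges 19°→N50°W and v₂ plunges 27°→N20°E.
Cross product v₁ × v₂ gives the pole to the plane: n ∝ (0.003, 0.428, 0.792).
Dip δ = arctan(|n_h|/n_z) = arctan(0.428/0.792) = 28.4°.
The horizontal component of n points toward azimuth atan2(n_x, n_y) = 0°, the dip direction.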